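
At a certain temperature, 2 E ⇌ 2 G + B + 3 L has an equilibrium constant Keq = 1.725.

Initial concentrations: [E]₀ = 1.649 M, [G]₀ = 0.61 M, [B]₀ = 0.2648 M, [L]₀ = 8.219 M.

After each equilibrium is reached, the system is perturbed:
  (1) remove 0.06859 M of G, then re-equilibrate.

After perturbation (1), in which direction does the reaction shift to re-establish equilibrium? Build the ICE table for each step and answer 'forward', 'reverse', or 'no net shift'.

Q₀ = 20.12 vs Keq = 1.725 ⇒ Q>K, reverse
Step 1:
                  E         G         B         L
  init        1.649      0.61    0.2648     8.219
  Δ          0.2804   -0.2804   -0.1402   -0.4206
  eq          1.929    0.3296    0.1246     7.798
  solve Keq expr → x = -0.1402; check Q = 1.725
Then remove 0.06859 M of G.
Step 2:
                  E         G         B         L
  init        1.929     0.261    0.1246     7.798
  Δ        -0.03726   0.03726   0.01863   0.05589
  eq          1.892    0.2983    0.1432     7.854
  solve Keq expr → x = 0.01863; check Q = 1.725

Direction: forward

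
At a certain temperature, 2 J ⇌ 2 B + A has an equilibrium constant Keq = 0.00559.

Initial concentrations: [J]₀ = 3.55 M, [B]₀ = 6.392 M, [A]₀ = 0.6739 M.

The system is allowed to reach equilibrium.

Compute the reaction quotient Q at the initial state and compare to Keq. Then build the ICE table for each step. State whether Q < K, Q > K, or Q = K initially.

Q₀ = 2.185; Q > K (proceeds reverse)

Q₀ = 2.185 vs Keq = 0.00559 ⇒ Q>K, reverse
Step 1:
                  J         B         A
  init         3.55     6.392    0.6739
  Δ           1.337    -1.337   -0.6687
  eq          4.887     5.055  0.005226
  solve Keq expr → x = -0.6687; check Q = 0.00559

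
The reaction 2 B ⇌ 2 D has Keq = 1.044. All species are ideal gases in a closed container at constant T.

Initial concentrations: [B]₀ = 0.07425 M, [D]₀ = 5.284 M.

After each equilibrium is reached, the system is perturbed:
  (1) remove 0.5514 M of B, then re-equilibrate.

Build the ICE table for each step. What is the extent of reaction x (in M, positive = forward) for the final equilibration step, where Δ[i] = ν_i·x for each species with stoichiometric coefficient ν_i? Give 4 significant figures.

x = -0.1393 M

Q₀ = 5064 vs Keq = 1.044 ⇒ Q>K, reverse
Step 1:
                  B         D
  init      0.07425     5.284
  Δ           2.576    -2.576
  eq           2.65     2.708
  solve Keq expr → x = -1.288; check Q = 1.044
Then remove 0.5514 M of B.
Step 2:
                  B         D
  init        2.099     2.708
  Δ          0.2787   -0.2787
  eq          2.378     2.429
  solve Keq expr → x = -0.1393; check Q = 1.044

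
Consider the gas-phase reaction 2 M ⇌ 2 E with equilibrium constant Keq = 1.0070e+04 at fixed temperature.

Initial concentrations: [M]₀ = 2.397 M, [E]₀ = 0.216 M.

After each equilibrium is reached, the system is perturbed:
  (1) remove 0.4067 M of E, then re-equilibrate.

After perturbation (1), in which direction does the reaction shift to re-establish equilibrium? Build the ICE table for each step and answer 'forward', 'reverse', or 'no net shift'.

Direction: forward

Q₀ = 0.00812 vs Keq = 1.0070e+04 ⇒ Q<K, forward
Step 1:
                  M         E
  I           2.397     0.216
  C          -2.371     2.371
  E         0.02578     2.587
  solve Keq expr → x = 1.186; check Q = 1.0070e+04
Then remove 0.4067 M of E.
Step 2:
                  M         E
  I         0.02578     2.181
  C       -0.004013  0.004013
  E         0.02177     2.185
  solve Keq expr → x = 0.002006; check Q = 1.0070e+04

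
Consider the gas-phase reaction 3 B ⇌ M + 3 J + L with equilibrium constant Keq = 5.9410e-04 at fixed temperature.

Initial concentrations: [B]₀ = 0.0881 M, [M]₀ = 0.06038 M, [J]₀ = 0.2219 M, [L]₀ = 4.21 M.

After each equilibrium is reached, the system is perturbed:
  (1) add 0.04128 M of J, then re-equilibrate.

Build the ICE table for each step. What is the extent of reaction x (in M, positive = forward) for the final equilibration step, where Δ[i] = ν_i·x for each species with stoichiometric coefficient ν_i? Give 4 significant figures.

x = -0.004662 M

Q₀ = 4.062 vs Keq = 5.9410e-04 ⇒ Q>K, reverse
Step 1:
                    B           M           J           L
  Initial      0.0881     0.06038      0.2219        4.21
  Change       0.1574    -0.05248     -0.1574    -0.05248
  Equil        0.2455    0.007899     0.06446       4.158
  solve Keq expr → x = -0.05248; check Q = 5.9410e-04
Then add 0.04128 M of J.
Step 2:
                    B           M           J           L
  Initial      0.2455    0.007899      0.1057       4.158
  Change      0.01399   -0.004662    -0.01399   -0.004662
  Equil        0.2595    0.003237     0.09175       4.153
  solve Keq expr → x = -0.004662; check Q = 5.9410e-04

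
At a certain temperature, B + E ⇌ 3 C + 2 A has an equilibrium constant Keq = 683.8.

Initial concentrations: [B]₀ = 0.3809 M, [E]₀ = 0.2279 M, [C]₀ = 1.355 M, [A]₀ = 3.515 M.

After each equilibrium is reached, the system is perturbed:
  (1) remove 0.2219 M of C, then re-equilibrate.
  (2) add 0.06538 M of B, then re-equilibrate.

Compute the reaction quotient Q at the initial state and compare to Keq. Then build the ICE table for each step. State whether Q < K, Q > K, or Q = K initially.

Q₀ = 354.1; Q < K (proceeds forward)

Q₀ = 354.1 vs Keq = 683.8 ⇒ Q<K, forward
Step 1:
                   B          E          C          A
  init        0.3809     0.2279      1.355      3.515
  Δ         -0.04352   -0.04352     0.1306    0.08704
  eq          0.3374     0.1844      1.486      3.602
  solve Keq expr → x = 0.04352; check Q = 683.8
Then remove 0.2219 M of C.
Step 2:
                   B          E          C          A
  init        0.3374     0.1844      1.264      3.602
  Δ         -0.02858   -0.02858    0.08573    0.05716
  eq          0.3088     0.1558      1.349      3.659
  solve Keq expr → x = 0.02858; check Q = 683.8
Then add 0.06538 M of B.
Step 3:
                   B          E          C          A
  init        0.3742     0.1558      1.349      3.659
  Δ         -0.01126   -0.01126    0.03378    0.02252
  eq          0.3629     0.1445      1.383      3.682
  solve Keq expr → x = 0.01126; check Q = 683.8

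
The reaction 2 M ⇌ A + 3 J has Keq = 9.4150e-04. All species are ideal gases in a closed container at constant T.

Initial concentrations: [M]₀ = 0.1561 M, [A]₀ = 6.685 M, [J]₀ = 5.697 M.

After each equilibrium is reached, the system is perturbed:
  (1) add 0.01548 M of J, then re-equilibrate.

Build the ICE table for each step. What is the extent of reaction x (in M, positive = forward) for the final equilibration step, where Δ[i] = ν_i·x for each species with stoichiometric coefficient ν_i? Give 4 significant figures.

Q₀ = 5.0726e+04 vs Keq = 9.4150e-04 ⇒ Q>K, reverse
Step 1:
                  M         A         J
  I          0.1561     6.685     5.697
  C           3.703    -1.851    -5.554
  E           3.859     4.834    0.1426
  solve Keq expr → x = -1.851; check Q = 9.4150e-04
Then add 0.01548 M of J.
Step 2:
                  M         A         J
  I           3.859     4.834    0.1581
  C         0.01012  -0.00506  -0.01518
  E           3.869     4.828    0.1429
  solve Keq expr → x = -0.00506; check Q = 9.4150e-04

x = -0.00506 M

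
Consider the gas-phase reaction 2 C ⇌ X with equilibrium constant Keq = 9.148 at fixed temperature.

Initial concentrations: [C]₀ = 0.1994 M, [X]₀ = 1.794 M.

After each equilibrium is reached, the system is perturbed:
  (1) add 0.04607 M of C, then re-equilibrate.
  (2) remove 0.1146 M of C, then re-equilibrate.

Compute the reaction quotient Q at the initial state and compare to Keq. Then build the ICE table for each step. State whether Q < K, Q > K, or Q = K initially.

Q₀ = 45.12; Q > K (proceeds reverse)

Q₀ = 45.12 vs Keq = 9.148 ⇒ Q>K, reverse
Step 1:
                    C           X
  init         0.1994       1.794
  Δ            0.2291     -0.1145
  eq           0.4285       1.679
  solve Keq expr → x = -0.1145; check Q = 9.148
Then add 0.04607 M of C.
Step 2:
                    C           X
  init         0.4745       1.679
  Δ          -0.04332     0.02166
  eq           0.4312       1.701
  solve Keq expr → x = 0.02166; check Q = 9.148
Then remove 0.1146 M of C.
Step 3:
                    C           X
  init         0.3166       1.701
  Δ            0.1077    -0.05386
  eq           0.4243       1.647
  solve Keq expr → x = -0.05386; check Q = 9.148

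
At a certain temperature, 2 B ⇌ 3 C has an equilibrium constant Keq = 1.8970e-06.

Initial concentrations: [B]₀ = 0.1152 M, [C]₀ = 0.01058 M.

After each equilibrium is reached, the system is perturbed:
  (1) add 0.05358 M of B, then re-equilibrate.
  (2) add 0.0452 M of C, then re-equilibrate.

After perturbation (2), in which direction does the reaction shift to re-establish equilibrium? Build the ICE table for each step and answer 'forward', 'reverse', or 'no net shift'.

Q₀ = 8.9238e-05 vs Keq = 1.8970e-06 ⇒ Q>K, reverse
Step 1:
                    B           C
  I            0.1152     0.01058
  C          0.005043   -0.007564
  E            0.1202    0.003016
  solve Keq expr → x = -0.002521; check Q = 1.8970e-06
Then add 0.05358 M of B.
Step 2:
                    B           C
  I            0.1738    0.003016
  C       -5.5444e-04  8.3166e-04
  E            0.1733    0.003847
  solve Keq expr → x = 2.7722e-04; check Q = 1.8970e-06
Then add 0.0452 M of C.
Step 3:
                    B           C
  I            0.1733     0.04905
  C           0.02985    -0.04477
  E            0.2031    0.004277
  solve Keq expr → x = -0.01492; check Q = 1.8970e-06

Direction: reverse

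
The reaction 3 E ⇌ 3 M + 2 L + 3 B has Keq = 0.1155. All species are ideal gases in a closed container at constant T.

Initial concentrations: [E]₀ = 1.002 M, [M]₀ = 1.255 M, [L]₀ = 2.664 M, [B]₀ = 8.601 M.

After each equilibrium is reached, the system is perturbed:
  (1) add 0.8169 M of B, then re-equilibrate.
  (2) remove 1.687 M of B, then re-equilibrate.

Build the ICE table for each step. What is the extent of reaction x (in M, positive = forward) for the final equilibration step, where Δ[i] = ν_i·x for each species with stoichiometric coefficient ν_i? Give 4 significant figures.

x = 0.006622 M

Q₀ = 8872 vs Keq = 0.1155 ⇒ Q>K, reverse
Step 1:
                  E         M         L         B
  Initial     1.002     1.255     2.664     8.601
  Change      1.162    -1.162   -0.7749    -1.162
  Equil       2.164   0.09272     1.889     7.439
  solve Keq expr → x = -0.3874; check Q = 0.1155
Then add 0.8169 M of B.
Step 2:
                  E         M         L         B
  Initial     2.164   0.09272     1.889     8.256
  Change   0.008586 -0.008586 -0.005724 -0.008586
  Equil       2.173   0.08413     1.883     8.247
  solve Keq expr → x = -0.002862; check Q = 0.1155
Then remove 1.687 M of B.
Step 3:
                  E         M         L         B
  Initial     2.173   0.08413     1.883      6.56
  Change   -0.01987   0.01987   0.01324   0.01987
  Equil       2.153     0.104     1.897      6.58
  solve Keq expr → x = 0.006622; check Q = 0.1155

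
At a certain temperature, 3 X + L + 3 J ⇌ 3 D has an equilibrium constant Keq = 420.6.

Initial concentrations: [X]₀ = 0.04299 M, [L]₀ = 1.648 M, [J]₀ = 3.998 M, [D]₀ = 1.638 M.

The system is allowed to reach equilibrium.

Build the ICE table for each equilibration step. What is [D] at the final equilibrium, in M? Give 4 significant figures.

Q₀ = 525.2 vs Keq = 420.6 ⇒ Q>K, reverse
Step 1:
                    X           L           J           D
  Initial     0.04299       1.648       3.998       1.638
  Change     0.003168    0.001056    0.003168   -0.003168
  Equil       0.04616       1.649       4.001       1.635
  solve Keq expr → x = -0.001056; check Q = 420.6

[D]_eq = 1.635 M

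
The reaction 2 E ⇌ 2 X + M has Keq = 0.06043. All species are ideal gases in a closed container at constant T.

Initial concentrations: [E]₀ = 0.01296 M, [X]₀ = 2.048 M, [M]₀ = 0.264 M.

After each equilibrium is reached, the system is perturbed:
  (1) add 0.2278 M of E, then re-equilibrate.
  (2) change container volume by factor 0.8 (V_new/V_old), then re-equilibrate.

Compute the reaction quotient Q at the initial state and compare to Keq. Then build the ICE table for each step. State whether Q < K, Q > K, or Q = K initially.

Q₀ = 6593; Q > K (proceeds reverse)

Q₀ = 6593 vs Keq = 0.06043 ⇒ Q>K, reverse
Step 1:
                  E         X         M
  init      0.01296     2.048     0.264
  Δ          0.5138   -0.5138   -0.2569
  eq         0.5267     1.534  0.007122
  solve Keq expr → x = -0.2569; check Q = 0.06043
Then add 0.2278 M of E.
Step 2:
                  E         X         M
  init       0.7545     1.534  0.007122
  Δ        -0.01346   0.01346  0.006732
  eq         0.7411     1.548   0.01385
  solve Keq expr → x = 0.006732; check Q = 0.06043
Then change container volume by factor 0.8 (V_new/V_old).
Step 3:
                  E         X         M
  init       0.9263     1.935   0.01732
  Δ         0.00636  -0.00636  -0.00318
  eq         0.9327     1.928   0.01414
  solve Keq expr → x = -0.00318; check Q = 0.06043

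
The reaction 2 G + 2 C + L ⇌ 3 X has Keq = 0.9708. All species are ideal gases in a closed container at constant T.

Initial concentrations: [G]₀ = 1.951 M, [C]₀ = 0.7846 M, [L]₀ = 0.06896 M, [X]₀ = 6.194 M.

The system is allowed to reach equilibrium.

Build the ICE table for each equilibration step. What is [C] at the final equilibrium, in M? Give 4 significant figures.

Q₀ = 1471 vs Keq = 0.9708 ⇒ Q>K, reverse
Step 1:
                    G           C           L           X
  I             1.951      0.7846     0.06896       6.194
  C             1.568       1.568      0.7839      -2.352
  E             3.519       2.352      0.8528       3.842
  solve Keq expr → x = -0.7839; check Q = 0.9708

[C]_eq = 2.352 M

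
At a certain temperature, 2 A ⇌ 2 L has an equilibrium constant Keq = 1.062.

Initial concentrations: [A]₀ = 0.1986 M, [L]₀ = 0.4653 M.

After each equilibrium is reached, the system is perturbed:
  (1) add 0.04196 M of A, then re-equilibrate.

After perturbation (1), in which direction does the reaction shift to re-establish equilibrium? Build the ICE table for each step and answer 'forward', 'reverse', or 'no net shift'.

Direction: forward

Q₀ = 5.489 vs Keq = 1.062 ⇒ Q>K, reverse
Step 1:
                  A         L
  I          0.1986    0.4653
  C          0.1284   -0.1284
  E           0.327    0.3369
  solve Keq expr → x = -0.06418; check Q = 1.062
Then add 0.04196 M of A.
Step 2:
                  A         L
  I          0.3689    0.3369
  C         -0.0213    0.0213
  E          0.3476    0.3582
  solve Keq expr → x = 0.01065; check Q = 1.062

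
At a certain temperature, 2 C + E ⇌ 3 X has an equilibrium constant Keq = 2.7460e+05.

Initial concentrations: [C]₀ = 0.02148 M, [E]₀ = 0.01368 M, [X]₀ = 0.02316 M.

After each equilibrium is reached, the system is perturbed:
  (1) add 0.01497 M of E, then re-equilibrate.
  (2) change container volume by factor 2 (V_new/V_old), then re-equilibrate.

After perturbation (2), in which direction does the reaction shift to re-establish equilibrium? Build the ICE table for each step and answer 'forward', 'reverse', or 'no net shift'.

Direction: no net shift

Q₀ = 1.968 vs Keq = 2.7460e+05 ⇒ Q<K, forward
Step 1:
                  C         E         X
  Initial   0.02148   0.01368   0.02316
  Change   -0.02105  -0.01052   0.03157
  Equil   4.3481e-04  0.003157   0.05473
  solve Keq expr → x = 0.01052; check Q = 2.7460e+05
Then add 0.01497 M of E.
Step 2:
                  C         E         X
  Initial 4.3481e-04   0.01813   0.05473
  Change  -2.5083e-04 -1.2541e-04 3.7624e-04
  Equil   1.8398e-04     0.018    0.0551
  solve Keq expr → x = 1.2541e-04; check Q = 2.7460e+05
Then change container volume by factor 2 (V_new/V_old).
Step 3:
                  C         E         X
  Initial 9.1989e-05  0.009001   0.02755
  Change          0         0         0
  Equil   9.1989e-05  0.009001   0.02755
  solve Keq expr → x = 0; check Q = 2.7460e+05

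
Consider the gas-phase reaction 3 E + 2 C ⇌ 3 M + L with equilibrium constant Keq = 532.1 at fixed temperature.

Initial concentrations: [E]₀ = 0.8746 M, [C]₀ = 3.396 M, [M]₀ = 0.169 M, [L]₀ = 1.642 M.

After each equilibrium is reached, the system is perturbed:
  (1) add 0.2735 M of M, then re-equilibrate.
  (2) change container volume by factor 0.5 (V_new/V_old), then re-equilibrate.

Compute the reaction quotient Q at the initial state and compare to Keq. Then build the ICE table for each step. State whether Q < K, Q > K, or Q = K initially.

Q₀ = 0.001027 vs Keq = 532.1 ⇒ Q<K, forward
Step 1:
                   E          C          M          L
  I           0.8746      3.396      0.169      1.642
  C          -0.8009     -0.534     0.8009      0.267
  E          0.07366      2.862     0.9699      1.909
  solve Keq expr → x = 0.267; check Q = 532.1
Then add 0.2735 M of M.
Step 2:
                   E          C          M          L
  I          0.07366      2.862      1.243      1.909
  C          0.01896    0.01264   -0.01896  -0.006319
  E          0.09262      2.875      1.224      1.903
  solve Keq expr → x = -0.006319; check Q = 532.1
Then change container volume by factor 0.5 (V_new/V_old).
Step 3:
                   E          C          M          L
  I           0.1852      5.749      2.449      3.805
  C         -0.03552   -0.02368    0.03552    0.01184
  E           0.1497      5.726      2.484      3.817
  solve Keq expr → x = 0.01184; check Q = 532.1

Q₀ = 0.001027; Q < K (proceeds forward)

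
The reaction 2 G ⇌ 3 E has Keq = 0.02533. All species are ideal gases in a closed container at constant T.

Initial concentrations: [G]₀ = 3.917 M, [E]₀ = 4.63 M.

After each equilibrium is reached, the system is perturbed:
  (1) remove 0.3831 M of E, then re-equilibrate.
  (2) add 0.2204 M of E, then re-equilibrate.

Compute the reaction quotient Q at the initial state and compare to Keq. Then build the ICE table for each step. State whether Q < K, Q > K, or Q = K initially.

Q₀ = 6.469; Q > K (proceeds reverse)

Q₀ = 6.469 vs Keq = 0.02533 ⇒ Q>K, reverse
Step 1:
                    G           E
  Initial       3.917        4.63
  Change        2.416      -3.625
  Equil         6.333       1.005
  solve Keq expr → x = -1.208; check Q = 0.02533
Then remove 0.3831 M of E.
Step 2:
                    G           E
  Initial       6.333      0.6222
  Change      -0.2385      0.3577
  Equil         6.095      0.9799
  solve Keq expr → x = 0.1192; check Q = 0.02533
Then add 0.2204 M of E.
Step 3:
                    G           E
  Initial       6.095         1.2
  Change       0.1372     -0.2058
  Equil         6.232      0.9946
  solve Keq expr → x = -0.06858; check Q = 0.02533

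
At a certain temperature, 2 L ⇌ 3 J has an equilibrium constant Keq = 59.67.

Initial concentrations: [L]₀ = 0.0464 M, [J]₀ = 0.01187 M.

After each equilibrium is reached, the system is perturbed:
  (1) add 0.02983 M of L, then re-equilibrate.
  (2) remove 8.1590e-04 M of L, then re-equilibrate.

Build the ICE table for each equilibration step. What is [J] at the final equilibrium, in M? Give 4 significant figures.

[J]_eq = 0.1172 M

Q₀ = 7.7681e-04 vs Keq = 59.67 ⇒ Q<K, forward
Step 1:
                   L          J
  Initial     0.0464    0.01187
  Change    -0.04362    0.06543
  Equil     0.002782     0.0773
  solve Keq expr → x = 0.02181; check Q = 59.67
Then add 0.02983 M of L.
Step 2:
                   L          J
  Initial    0.03261     0.0773
  Change    -0.02734    0.04102
  Equil     0.005268     0.1183
  solve Keq expr → x = 0.01367; check Q = 59.67
Then remove 8.1590e-04 M of L.
Step 3:
                   L          J
  Initial   0.004452     0.1183
  Change  7.4176e-04  -0.001113
  Equil     0.005194     0.1172
  solve Keq expr → x = -3.7088e-04; check Q = 59.67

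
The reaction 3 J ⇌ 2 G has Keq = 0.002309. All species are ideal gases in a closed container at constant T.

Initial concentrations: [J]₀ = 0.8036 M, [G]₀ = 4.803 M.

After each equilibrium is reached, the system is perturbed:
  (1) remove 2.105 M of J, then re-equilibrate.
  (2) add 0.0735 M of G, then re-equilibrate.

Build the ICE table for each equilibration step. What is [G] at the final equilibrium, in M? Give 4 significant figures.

[G]_eq = 0.5643 M

Q₀ = 44.45 vs Keq = 0.002309 ⇒ Q>K, reverse
Step 1:
                   J          G
  init        0.8036      4.803
  Δ            5.942     -3.961
  eq           6.745     0.8418
  solve Keq expr → x = -1.981; check Q = 0.002309
Then remove 2.105 M of J.
Step 2:
                   J          G
  init          4.64     0.8418
  Δ           0.4379    -0.2919
  eq           5.078     0.5499
  solve Keq expr → x = -0.146; check Q = 0.002309
Then add 0.0735 M of G.
Step 3:
                   J          G
  init         5.078     0.6234
  Δ          0.08858   -0.05905
  eq           5.167     0.5643
  solve Keq expr → x = -0.02953; check Q = 0.002309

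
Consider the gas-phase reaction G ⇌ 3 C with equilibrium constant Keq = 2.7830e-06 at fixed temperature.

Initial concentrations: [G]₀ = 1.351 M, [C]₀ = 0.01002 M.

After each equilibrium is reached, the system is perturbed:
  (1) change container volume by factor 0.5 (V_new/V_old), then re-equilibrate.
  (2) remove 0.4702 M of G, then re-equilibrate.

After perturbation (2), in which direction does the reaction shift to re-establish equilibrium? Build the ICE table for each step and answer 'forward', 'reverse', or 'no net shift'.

Q₀ = 7.4464e-07 vs Keq = 2.7830e-06 ⇒ Q<K, forward
Step 1:
                  G         C
  Initial     1.351   0.01002
  Change  -0.001841  0.005523
  Equil       1.349   0.01554
  solve Keq expr → x = 0.001841; check Q = 2.7830e-06
Then change container volume by factor 0.5 (V_new/V_old).
Step 2:
                  G         C
  Initial     2.698   0.03109
  Change   0.003831  -0.01149
  Equil       2.702   0.01959
  solve Keq expr → x = -0.003831; check Q = 2.7830e-06
Then remove 0.4702 M of G.
Step 3:
                  G         C
  Initial     2.232   0.01959
  Change  4.0281e-04 -0.001208
  Equil       2.232   0.01838
  solve Keq expr → x = -4.0281e-04; check Q = 2.7830e-06

Direction: reverse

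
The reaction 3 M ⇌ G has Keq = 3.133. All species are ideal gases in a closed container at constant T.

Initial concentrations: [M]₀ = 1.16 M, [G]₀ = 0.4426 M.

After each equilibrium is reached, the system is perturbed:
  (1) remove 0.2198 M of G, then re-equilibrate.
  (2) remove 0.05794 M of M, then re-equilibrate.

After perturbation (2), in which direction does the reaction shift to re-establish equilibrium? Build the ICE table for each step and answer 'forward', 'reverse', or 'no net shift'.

Direction: reverse

Q₀ = 0.2836 vs Keq = 3.133 ⇒ Q<K, forward
Step 1:
                   M          G
  init          1.16     0.4426
  Δ           -0.573      0.191
  eq           0.587     0.6336
  solve Keq expr → x = 0.191; check Q = 3.133
Then remove 0.2198 M of G.
Step 2:
                   M          G
  init         0.587     0.4138
  Δ         -0.06851    0.02284
  eq          0.5185     0.4366
  solve Keq expr → x = 0.02284; check Q = 3.133
Then remove 0.05794 M of M.
Step 3:
                   M          G
  init        0.4605     0.4366
  Δ          0.05111   -0.01704
  eq          0.5116     0.4196
  solve Keq expr → x = -0.01704; check Q = 3.133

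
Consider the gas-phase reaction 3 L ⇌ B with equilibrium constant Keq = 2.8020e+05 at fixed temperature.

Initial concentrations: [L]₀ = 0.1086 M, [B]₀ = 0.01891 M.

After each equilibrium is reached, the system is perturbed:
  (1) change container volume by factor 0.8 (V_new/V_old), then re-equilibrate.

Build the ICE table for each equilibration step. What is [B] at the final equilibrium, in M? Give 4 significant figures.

Q₀ = 14.76 vs Keq = 2.8020e+05 ⇒ Q<K, forward
Step 1:
                   L          B
  I           0.1086    0.01891
  C          -0.1029    0.03428
  E         0.005747    0.05319
  solve Keq expr → x = 0.03428; check Q = 2.8020e+05
Then change container volume by factor 0.8 (V_new/V_old).
Step 2:
                   L          B
  I         0.007184    0.06649
  C       -9.8289e-04 3.2763e-04
  E         0.006201    0.06682
  solve Keq expr → x = 3.2763e-04; check Q = 2.8020e+05

[B]_eq = 0.06682 M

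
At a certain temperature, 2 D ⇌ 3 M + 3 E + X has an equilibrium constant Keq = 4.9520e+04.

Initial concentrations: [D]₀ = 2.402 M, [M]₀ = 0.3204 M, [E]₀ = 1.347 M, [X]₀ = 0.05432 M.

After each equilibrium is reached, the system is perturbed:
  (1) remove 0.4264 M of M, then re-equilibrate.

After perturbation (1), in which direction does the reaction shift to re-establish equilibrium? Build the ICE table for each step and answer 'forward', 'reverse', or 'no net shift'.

Q₀ = 7.5682e-04 vs Keq = 4.9520e+04 ⇒ Q<K, forward
Step 1:
                    D           M           E           X
  Initial       2.402      0.3204       1.347     0.05432
  Change       -2.108       3.162       3.162       1.054
  Equil        0.2943       3.482       4.509       1.108
  solve Keq expr → x = 1.054; check Q = 4.9520e+04
Then remove 0.4264 M of M.
Step 2:
                    D           M           E           X
  Initial      0.2943       3.056       4.509       1.108
  Change     -0.03849     0.05773     0.05773     0.01924
  Equil        0.2558       3.113       4.566       1.127
  solve Keq expr → x = 0.01924; check Q = 4.9520e+04

Direction: forward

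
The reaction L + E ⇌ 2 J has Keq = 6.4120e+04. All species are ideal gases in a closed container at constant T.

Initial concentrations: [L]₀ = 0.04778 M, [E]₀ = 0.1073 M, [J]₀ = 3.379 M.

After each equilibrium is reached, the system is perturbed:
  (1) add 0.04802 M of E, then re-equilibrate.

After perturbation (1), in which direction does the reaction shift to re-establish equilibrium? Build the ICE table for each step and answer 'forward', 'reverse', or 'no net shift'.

Q₀ = 2227 vs Keq = 6.4120e+04 ⇒ Q<K, forward
Step 1:
                  L         E         J
  I         0.04778    0.1073     3.379
  C        -0.04478  -0.04478   0.08956
  E        0.003001   0.06252     3.469
  solve Keq expr → x = 0.04478; check Q = 6.4120e+04
Then add 0.04802 M of E.
Step 2:
                  L         E         J
  I        0.003001    0.1105     3.469
  C       -0.001281 -0.001281  0.002563
  E         0.00172    0.1093     3.471
  solve Keq expr → x = 0.001281; check Q = 6.4120e+04

Direction: forward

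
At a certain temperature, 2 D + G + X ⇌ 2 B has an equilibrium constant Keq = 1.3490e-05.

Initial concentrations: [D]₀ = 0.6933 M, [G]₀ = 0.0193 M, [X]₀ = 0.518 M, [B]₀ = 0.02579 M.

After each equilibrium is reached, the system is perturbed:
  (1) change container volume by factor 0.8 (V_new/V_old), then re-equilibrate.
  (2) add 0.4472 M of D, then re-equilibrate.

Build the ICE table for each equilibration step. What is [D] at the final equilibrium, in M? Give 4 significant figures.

Q₀ = 0.1384 vs Keq = 1.3490e-05 ⇒ Q>K, reverse
Step 1:
                  D         G         X         B
  init       0.6933    0.0193     0.518   0.02579
  Δ         0.02545   0.01272   0.01272  -0.02545
  eq         0.7187   0.03202    0.5307 3.4415e-04
  solve Keq expr → x = -0.01272; check Q = 1.3490e-05
Then change container volume by factor 0.8 (V_new/V_old).
Step 2:
                  D         G         X         B
  init       0.8984   0.04003    0.6634 4.3019e-04
  Δ       -1.0710e-04 -5.3550e-05 -5.3550e-05 1.0710e-04
  eq         0.8983   0.03998    0.6634 5.3729e-04
  solve Keq expr → x = 5.3550e-05; check Q = 1.3490e-05
Then add 0.4472 M of D.
Step 3:
                  D         G         X         B
  init        1.346   0.03998    0.6634 5.3729e-04
  Δ       -2.6589e-04 -1.3295e-04 -1.3295e-04 2.6589e-04
  eq          1.345   0.03984    0.6632 8.0318e-04
  solve Keq expr → x = 1.3295e-04; check Q = 1.3490e-05

[D]_eq = 1.345 M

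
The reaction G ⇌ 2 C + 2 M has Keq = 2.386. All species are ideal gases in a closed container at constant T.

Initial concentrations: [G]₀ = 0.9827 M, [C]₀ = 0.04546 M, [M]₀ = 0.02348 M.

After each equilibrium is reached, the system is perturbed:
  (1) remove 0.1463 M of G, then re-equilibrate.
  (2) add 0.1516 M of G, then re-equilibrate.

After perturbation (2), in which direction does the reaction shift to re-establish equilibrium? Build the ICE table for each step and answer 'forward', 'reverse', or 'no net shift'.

Q₀ = 1.1594e-06 vs Keq = 2.386 ⇒ Q<K, forward
Step 1:
                    G           C           M
  I            0.9827     0.04546     0.02348
  C           -0.5006       1.001       1.001
  E            0.4821       1.047       1.025
  solve Keq expr → x = 0.5006; check Q = 2.386
Then remove 0.1463 M of G.
Step 2:
                    G           C           M
  I            0.3358       1.047       1.025
  C           0.03341    -0.06682    -0.06682
  E            0.3692      0.9799      0.9579
  solve Keq expr → x = -0.03341; check Q = 2.386
Then add 0.1516 M of G.
Step 3:
                    G           C           M
  I            0.5208      0.9799      0.9579
  C          -0.03453     0.06905     0.06905
  E            0.4863       1.049       1.027
  solve Keq expr → x = 0.03453; check Q = 2.386

Direction: forward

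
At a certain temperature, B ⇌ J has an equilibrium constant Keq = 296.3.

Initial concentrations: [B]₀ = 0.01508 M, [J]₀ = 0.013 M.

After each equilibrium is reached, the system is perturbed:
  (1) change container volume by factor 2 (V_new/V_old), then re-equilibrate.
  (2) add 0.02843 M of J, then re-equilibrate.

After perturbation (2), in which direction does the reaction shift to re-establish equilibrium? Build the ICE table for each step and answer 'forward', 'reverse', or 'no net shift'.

Q₀ = 0.8621 vs Keq = 296.3 ⇒ Q<K, forward
Step 1:
                  B         J
  init      0.01508     0.013
  Δ        -0.01499   0.01499
  eq      9.4450e-05   0.02799
  solve Keq expr → x = 0.01499; check Q = 296.3
Then change container volume by factor 2 (V_new/V_old).
Step 2:
                  B         J
  init    4.7225e-05   0.01399
  Δ               0         0
  eq      4.7225e-05   0.01399
  solve Keq expr → x = 0; check Q = 296.3
Then add 0.02843 M of J.
Step 3:
                  B         J
  init    4.7225e-05   0.04242
  Δ       9.5627e-05 -9.5627e-05
  eq      1.4285e-04   0.04233
  solve Keq expr → x = -9.5627e-05; check Q = 296.3

Direction: reverse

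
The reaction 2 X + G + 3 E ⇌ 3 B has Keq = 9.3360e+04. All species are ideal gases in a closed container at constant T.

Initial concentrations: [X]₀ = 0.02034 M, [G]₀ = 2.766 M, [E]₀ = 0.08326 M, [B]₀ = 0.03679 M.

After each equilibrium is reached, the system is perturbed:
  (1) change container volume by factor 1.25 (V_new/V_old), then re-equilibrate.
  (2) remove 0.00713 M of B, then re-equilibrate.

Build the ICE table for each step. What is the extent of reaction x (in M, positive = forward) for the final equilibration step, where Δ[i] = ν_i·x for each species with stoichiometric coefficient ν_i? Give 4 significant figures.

x = 2.1377e-04 M

Q₀ = 75.39 vs Keq = 9.3360e+04 ⇒ Q<K, forward
Step 1:
                    X           G           E           B
  Initial     0.02034       2.766     0.08326     0.03679
  Change     -0.01797   -0.008983    -0.02695     0.02695
  Equil      0.002374       2.757     0.05631     0.06374
  solve Keq expr → x = 0.008983; check Q = 9.3360e+04
Then change container volume by factor 1.25 (V_new/V_old).
Step 2:
                    X           G           E           B
  Initial    0.001899       2.206     0.04505     0.05099
  Change   6.0749e-04  3.0374e-04  9.1123e-04 -9.1123e-04
  Equil      0.002506       2.206     0.04596     0.05008
  solve Keq expr → x = -3.0374e-04; check Q = 9.3360e+04
Then remove 0.00713 M of B.
Step 3:
                    X           G           E           B
  Initial    0.002506       2.206     0.04596     0.04295
  Change  -4.2753e-04 -2.1377e-04 -6.4130e-04  6.4130e-04
  Equil      0.002079       2.206     0.04532     0.04359
  solve Keq expr → x = 2.1377e-04; check Q = 9.3360e+04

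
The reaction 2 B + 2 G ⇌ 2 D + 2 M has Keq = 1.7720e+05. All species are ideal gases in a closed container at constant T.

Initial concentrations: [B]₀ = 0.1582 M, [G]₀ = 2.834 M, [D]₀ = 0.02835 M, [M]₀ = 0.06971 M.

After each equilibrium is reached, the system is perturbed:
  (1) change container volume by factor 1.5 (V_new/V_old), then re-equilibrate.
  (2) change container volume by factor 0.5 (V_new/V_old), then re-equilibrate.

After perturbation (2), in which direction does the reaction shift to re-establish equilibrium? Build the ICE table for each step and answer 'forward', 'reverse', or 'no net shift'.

Q₀ = 1.9430e-05 vs Keq = 1.7720e+05 ⇒ Q<K, forward
Step 1:
                   B          G          D          M
  Initial     0.1582      2.834    0.02835    0.06971
  Change     -0.1582    -0.1582     0.1582     0.1582
  Equil   3.7732e-05      2.676     0.1865     0.2279
  solve Keq expr → x = 0.07908; check Q = 1.7720e+05
Then change container volume by factor 1.5 (V_new/V_old).
Step 2:
                   B          G          D          M
  Initial 2.5155e-05      1.784     0.1243     0.1519
  Change           0          0          0          0
  Equil   2.5155e-05      1.784     0.1243     0.1519
  solve Keq expr → x = 0; check Q = 1.7720e+05
Then change container volume by factor 0.5 (V_new/V_old).
Step 3:
                   B          G          D          M
  Initial 5.0309e-05      3.568     0.2487     0.3038
  Change           0          0          0          0
  Equil   5.0309e-05      3.568     0.2487     0.3038
  solve Keq expr → x = 0; check Q = 1.7720e+05

Direction: no net shift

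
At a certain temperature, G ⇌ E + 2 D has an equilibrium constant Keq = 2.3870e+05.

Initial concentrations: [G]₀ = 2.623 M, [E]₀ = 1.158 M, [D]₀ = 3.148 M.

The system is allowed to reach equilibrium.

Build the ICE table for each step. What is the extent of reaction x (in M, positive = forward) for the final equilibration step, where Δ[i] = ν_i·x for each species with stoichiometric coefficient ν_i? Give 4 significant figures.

x = 2.622 M

Q₀ = 4.375 vs Keq = 2.3870e+05 ⇒ Q<K, forward
Step 1:
                  G         E         D
  init        2.623     1.158     3.148
  Δ          -2.622     2.622     5.244
  eq       0.001115      3.78     8.392
  solve Keq expr → x = 2.622; check Q = 2.3870e+05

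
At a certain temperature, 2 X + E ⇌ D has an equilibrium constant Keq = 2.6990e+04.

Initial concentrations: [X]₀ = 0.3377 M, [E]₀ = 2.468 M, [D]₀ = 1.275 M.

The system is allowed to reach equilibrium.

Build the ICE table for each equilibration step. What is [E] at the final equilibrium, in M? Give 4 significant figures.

Q₀ = 4.53 vs Keq = 2.6990e+04 ⇒ Q<K, forward
Step 1:
                  X         E         D
  I          0.3377     2.468     1.275
  C         -0.3329   -0.1664    0.1664
  E        0.004817     2.302     1.441
  solve Keq expr → x = 0.1664; check Q = 2.6990e+04

[E]_eq = 2.302 M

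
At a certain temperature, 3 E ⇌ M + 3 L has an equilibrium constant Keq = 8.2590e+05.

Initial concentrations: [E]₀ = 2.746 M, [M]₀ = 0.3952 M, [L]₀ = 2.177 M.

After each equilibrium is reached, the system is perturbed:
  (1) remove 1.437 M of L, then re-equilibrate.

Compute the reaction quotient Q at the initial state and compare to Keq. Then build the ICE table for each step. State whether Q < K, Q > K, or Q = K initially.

Q₀ = 0.1969 vs Keq = 8.2590e+05 ⇒ Q<K, forward
Step 1:
                  E         M         L
  Initial     2.746    0.3952     2.177
  Change      -2.69    0.8965      2.69
  Equil     0.05649     1.292     4.867
  solve Keq expr → x = 0.8965; check Q = 8.2590e+05
Then remove 1.437 M of L.
Step 2:
                  E         M         L
  Initial   0.05649     1.292      3.43
  Change   -0.01643  0.005478   0.01643
  Equil     0.04006     1.297     3.446
  solve Keq expr → x = 0.005478; check Q = 8.2590e+05

Q₀ = 0.1969; Q < K (proceeds forward)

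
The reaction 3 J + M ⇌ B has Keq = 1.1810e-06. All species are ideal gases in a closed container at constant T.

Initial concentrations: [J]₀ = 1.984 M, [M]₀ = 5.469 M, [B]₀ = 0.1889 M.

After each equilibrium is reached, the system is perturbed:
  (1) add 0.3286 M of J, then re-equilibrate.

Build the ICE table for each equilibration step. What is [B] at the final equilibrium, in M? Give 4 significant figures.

Q₀ = 0.004423 vs Keq = 1.1810e-06 ⇒ Q>K, reverse
Step 1:
                    J           M           B
  Initial       1.984       5.469      0.1889
  Change       0.5664      0.1888     -0.1888
  Equil          2.55       5.658  1.1084e-04
  solve Keq expr → x = -0.1888; check Q = 1.1810e-06
Then add 0.3286 M of J.
Step 2:
                    J           M           B
  Initial       2.879       5.658  1.1084e-04
  Change  -1.4573e-04 -4.8576e-05  4.8576e-05
  Equil         2.879       5.658  1.5942e-04
  solve Keq expr → x = 4.8576e-05; check Q = 1.1810e-06

[B]_eq = 1.5942e-04 M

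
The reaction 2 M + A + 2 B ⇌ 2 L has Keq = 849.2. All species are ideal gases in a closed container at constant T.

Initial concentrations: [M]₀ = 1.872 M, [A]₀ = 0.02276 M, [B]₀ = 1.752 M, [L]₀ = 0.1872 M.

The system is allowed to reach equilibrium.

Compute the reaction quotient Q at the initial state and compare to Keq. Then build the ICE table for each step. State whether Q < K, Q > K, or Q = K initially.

Q₀ = 0.1431; Q < K (proceeds forward)

Q₀ = 0.1431 vs Keq = 849.2 ⇒ Q<K, forward
Step 1:
                  M         A         B         L
  init        1.872   0.02276     1.752    0.1872
  Δ        -0.04551  -0.02275  -0.04551   0.04551
  eq          1.826 6.5639e-06     1.706    0.2327
  solve Keq expr → x = 0.02275; check Q = 849.2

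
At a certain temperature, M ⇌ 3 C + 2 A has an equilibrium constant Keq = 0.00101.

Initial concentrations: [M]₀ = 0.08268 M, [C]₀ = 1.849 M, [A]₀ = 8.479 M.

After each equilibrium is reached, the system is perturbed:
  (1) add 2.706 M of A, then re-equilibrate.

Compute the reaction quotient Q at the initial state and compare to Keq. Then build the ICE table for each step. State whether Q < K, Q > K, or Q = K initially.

Q₀ = 5497 vs Keq = 0.00101 ⇒ Q>K, reverse
Step 1:
                   M          C          A
  init       0.08268      1.849      8.479
  Δ           0.6084     -1.825     -1.217
  eq          0.6911    0.02365      7.262
  solve Keq expr → x = -0.6084; check Q = 0.00101
Then add 2.706 M of A.
Step 2:
                   M          C          A
  init        0.6911    0.02365      9.968
  Δ         0.001495  -0.004485   -0.00299
  eq          0.6926    0.01917      9.965
  solve Keq expr → x = -0.001495; check Q = 0.00101

Q₀ = 5497; Q > K (proceeds reverse)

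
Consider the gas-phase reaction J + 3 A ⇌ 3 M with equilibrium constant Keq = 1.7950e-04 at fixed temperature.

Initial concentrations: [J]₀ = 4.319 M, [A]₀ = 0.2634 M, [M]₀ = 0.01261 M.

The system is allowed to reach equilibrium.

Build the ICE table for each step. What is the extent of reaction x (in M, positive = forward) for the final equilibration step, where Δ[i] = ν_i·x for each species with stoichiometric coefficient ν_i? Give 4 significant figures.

Q₀ = 2.5405e-05 vs Keq = 1.7950e-04 ⇒ Q<K, forward
Step 1:
                  J         A         M
  init        4.319    0.2634   0.01261
  Δ       -0.003535  -0.01061   0.01061
  eq          4.315    0.2528   0.02322
  solve Keq expr → x = 0.003535; check Q = 1.7950e-04

x = 0.003535 M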